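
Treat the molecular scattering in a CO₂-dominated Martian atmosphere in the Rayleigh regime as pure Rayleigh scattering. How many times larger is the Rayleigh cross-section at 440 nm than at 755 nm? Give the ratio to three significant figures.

8.67

Rayleigh scattering ∝ λ⁻⁴, so the ratio of coefficients is the inverse fourth power of the wavelength ratio.
σ(440)/σ(755) = (755/440)⁴ = (1.7159)⁴ = 8.669.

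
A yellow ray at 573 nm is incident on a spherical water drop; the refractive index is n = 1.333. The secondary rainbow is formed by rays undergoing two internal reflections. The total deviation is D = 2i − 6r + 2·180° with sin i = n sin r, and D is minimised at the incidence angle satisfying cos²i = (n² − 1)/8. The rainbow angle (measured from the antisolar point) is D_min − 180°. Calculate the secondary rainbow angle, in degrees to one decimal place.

cos²i = (1.77689 − 1)/8 = 0.09711; i = arccos(0.31163) = 71.843°.
sin r = sin 71.843°/1.333 = 0.71283; r = 45.466°.
D_min = 2·71.843° − 6·45.466° + 360° = 230.891°.
Rainbow angle = D_min − 180° = 50.891°.

50.9°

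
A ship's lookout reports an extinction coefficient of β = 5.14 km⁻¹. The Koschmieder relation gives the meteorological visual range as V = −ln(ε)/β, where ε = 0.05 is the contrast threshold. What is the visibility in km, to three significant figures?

0.583 km

V = −ln(0.05) / 5.14 = 2.996 / 5.14 = 0.5828 km.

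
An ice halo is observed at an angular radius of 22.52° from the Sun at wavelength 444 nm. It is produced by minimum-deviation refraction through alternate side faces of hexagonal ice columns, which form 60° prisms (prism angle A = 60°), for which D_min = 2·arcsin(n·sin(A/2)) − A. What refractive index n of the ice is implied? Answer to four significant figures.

Rearranging: n = sin((D_min + A)/2) / sin(A/2).
(D_min + A)/2 = (22.52° + 60°)/2 = 41.260°.
n = sin 41.260° / sin 30° = 0.6595 / 0.5000 = 1.3190.

1.319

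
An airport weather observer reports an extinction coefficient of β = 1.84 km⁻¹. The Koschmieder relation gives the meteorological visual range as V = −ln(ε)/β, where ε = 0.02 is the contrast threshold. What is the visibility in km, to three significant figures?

V = −ln(0.02) / 1.84 = 3.912 / 1.84 = 2.1261 km.

2.13 km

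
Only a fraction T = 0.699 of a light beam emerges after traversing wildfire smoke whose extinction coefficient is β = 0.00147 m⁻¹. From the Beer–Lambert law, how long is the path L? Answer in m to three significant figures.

Beer–Lambert: T = exp(−βL) ⇒ L = −ln(T)/β = −ln(0.699)/0.00147 = 0.3581/0.00147 = 243.6 m.

244 m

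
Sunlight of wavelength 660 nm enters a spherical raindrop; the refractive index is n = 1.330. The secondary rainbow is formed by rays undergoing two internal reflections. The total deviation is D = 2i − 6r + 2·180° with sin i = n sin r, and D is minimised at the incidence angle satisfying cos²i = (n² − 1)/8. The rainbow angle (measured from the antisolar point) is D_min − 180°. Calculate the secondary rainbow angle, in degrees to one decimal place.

cos²i = (1.76890 − 1)/8 = 0.09611; i = arccos(0.31002) = 71.940°.
sin r = sin 71.940°/1.330 = 0.71483; r = 45.630°.
D_min = 2·71.940° − 6·45.630° + 360° = 230.101°.
Rainbow angle = D_min − 180° = 50.101°.

50.1°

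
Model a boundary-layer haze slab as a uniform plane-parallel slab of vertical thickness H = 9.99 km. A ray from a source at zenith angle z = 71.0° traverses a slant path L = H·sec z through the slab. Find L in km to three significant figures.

sec z = 1/cos 71.0° = 3.0716.
L = 9.99 × 3.0716 = 30.685 km.

30.7 km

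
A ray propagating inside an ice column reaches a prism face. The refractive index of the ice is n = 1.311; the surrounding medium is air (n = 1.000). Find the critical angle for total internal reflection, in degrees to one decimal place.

sin θ_c = n_air / n = 1.000 / 1.311 = 0.7628.
θ_c = arcsin(0.7628) = 49.71°.

49.7°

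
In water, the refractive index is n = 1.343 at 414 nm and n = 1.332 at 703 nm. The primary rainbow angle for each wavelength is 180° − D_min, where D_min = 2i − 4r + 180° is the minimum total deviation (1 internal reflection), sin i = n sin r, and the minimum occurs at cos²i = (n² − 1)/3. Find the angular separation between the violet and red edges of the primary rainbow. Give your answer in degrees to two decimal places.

At 414 nm (n = 1.343): cos²i = 0.26788 → i = 58.830°, r = 39.577°, D_min = 139.354°, rainbow angle = 40.646°.
At 703 nm (n = 1.332): cos²i = 0.25807 → i = 59.469°, r = 40.290°, D_min = 137.776°, rainbow angle = 42.224°.
Angular width = |40.646° − 42.224°| = 1.578°.

1.58°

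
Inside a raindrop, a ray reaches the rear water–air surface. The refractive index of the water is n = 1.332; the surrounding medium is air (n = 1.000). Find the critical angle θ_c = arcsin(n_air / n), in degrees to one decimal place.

48.7°

sin θ_c = n_air / n = 1.000 / 1.332 = 0.7508.
θ_c = arcsin(0.7508) = 48.66°.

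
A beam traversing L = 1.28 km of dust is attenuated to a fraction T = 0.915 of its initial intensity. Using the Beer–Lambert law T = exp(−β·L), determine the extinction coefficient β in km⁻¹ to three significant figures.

0.0694 km⁻¹

Beer–Lambert: T = exp(−βL) ⇒ β = −ln(T)/L = −ln(0.915)/1.28 = 0.0888/1.28 = 0.0694 km⁻¹.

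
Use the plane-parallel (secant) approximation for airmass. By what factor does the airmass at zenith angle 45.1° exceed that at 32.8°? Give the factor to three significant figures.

1.19

X(45.1°)/X(32.8°) = sec 45.1° / sec 32.8° = cos 32.8° / cos 45.1° = 0.8406/0.7059 = 1.1908.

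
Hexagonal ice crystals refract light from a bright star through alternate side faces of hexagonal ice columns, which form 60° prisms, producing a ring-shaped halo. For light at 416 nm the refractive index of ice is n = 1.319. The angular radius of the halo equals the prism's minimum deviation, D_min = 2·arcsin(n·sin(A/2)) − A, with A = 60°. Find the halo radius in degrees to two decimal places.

n·sin(A/2) = 1.319 × sin 30° = 1.319 × 0.5000 = 0.6595.
D_min = 2·arcsin(0.6595) − 60° = 2 × 41.262° − 60° = 22.524°.

22.52°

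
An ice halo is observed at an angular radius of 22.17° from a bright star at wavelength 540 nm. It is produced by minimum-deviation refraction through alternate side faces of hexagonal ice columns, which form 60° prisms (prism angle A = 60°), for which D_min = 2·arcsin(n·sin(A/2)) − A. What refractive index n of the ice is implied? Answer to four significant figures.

1.314

Rearranging: n = sin((D_min + A)/2) / sin(A/2).
(D_min + A)/2 = (22.17° + 60°)/2 = 41.085°.
n = sin 41.085° / sin 30° = 0.6572 / 0.5000 = 1.3144.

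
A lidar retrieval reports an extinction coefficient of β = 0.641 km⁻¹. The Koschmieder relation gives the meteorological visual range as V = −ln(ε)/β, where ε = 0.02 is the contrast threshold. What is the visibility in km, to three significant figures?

V = −ln(0.02) / 0.641 = 3.912 / 0.641 = 6.1030 km.

6.10 km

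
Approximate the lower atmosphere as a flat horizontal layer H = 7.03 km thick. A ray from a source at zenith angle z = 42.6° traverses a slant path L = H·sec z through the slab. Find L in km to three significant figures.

9.55 km

sec z = 1/cos 42.6° = 1.3585.
L = 7.03 × 1.3585 = 9.550 km.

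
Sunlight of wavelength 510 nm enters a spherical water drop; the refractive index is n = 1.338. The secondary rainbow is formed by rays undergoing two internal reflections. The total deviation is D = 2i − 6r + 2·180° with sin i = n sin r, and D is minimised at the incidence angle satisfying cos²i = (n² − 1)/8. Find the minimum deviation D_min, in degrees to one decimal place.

232.2°

cos²i = (1.79024 − 1)/8 = 0.09878; i = arccos(0.31429) = 71.682°.
sin r = sin 71.682°/1.338 = 0.70951; r = 45.195°.
D_min = 2·71.682° − 6·45.195° + 360° = 232.193°.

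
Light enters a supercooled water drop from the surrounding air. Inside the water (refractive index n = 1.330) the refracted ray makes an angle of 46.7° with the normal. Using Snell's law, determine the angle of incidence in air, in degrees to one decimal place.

Snell: sin θ_i = n · sin θ_r = 1.330 × sin 46.7° = 1.330 × 0.7278 = 0.9679.
θ_i = arcsin(0.9679) = 75.45°.

75.5°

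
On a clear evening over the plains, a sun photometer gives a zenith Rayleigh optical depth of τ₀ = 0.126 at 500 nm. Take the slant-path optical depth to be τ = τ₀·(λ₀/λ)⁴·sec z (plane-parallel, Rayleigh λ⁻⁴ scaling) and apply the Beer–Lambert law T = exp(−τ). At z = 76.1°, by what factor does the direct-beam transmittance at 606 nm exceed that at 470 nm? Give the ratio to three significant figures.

1.54

Airmass: sec 76.1° = 4.1627.
τ(606 nm) = 0.126 × (500/606)⁴ × 4.1627 = 0.126 × 0.4634 × 4.1627 = 0.2431.
τ(470 nm) = 0.126 × (500/470)⁴ × 4.1627 = 0.126 × 1.2808 × 4.1627 = 0.6718.
T(606)/T(470) = exp(τ_B − τ_A) = exp(0.4287) = 1.5353.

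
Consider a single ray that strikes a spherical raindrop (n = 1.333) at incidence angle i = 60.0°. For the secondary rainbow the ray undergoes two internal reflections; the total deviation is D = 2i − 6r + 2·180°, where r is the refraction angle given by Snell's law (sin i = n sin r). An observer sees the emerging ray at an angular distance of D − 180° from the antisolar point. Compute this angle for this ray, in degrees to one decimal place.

56.9°

sin r = sin 60.0° / 1.333 = 0.8660/1.333 = 0.6497; r = 40.52°.
D = 2·60.0° − 6·40.52° + 2·180° = 120.00° − 243.11° + 360° = 236.89°.
Angle from antisolar point = D − 180° = 56.89°.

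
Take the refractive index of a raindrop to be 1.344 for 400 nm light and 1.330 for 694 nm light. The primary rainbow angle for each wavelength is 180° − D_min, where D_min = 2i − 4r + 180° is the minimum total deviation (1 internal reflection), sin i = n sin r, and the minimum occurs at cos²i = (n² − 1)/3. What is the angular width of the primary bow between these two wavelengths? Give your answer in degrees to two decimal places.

2.01°

At 400 nm (n = 1.344): cos²i = 0.26878 → i = 58.772°, r = 39.512°, D_min = 139.495°, rainbow angle = 40.505°.
At 694 nm (n = 1.330): cos²i = 0.25630 → i = 59.585°, r = 40.422°, D_min = 137.484°, rainbow angle = 42.516°.
Angular width = |40.505° − 42.516°| = 2.011°.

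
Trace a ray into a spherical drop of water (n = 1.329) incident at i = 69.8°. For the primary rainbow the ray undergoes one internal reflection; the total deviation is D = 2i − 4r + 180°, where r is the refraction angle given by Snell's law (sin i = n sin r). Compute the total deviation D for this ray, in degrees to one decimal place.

sin r = sin 69.8° / 1.329 = 0.9385/1.329 = 0.7062; r = 44.92°.
D = 2·69.8° − 4·44.92° + 180° = 139.60° − 179.69° + 180° = 139.91°.

139.9°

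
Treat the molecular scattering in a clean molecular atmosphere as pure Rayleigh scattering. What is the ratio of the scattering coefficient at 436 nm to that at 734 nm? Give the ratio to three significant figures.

Rayleigh scattering ∝ λ⁻⁴, so the ratio of coefficients is the inverse fourth power of the wavelength ratio.
σ(436)/σ(734) = (734/436)⁴ = (1.6835)⁴ = 8.032.

8.03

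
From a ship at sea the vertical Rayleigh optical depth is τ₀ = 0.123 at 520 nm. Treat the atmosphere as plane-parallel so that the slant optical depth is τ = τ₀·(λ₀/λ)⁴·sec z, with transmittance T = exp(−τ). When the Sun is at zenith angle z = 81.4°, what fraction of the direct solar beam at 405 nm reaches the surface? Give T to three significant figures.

0.107

sec 81.4° = 6.6874.
τ = 0.123 × (520/405)⁴ × 6.6874 = 0.123 × 2.7176 × 6.6874 = 2.2354.
T = exp(−2.2354) = 0.1069.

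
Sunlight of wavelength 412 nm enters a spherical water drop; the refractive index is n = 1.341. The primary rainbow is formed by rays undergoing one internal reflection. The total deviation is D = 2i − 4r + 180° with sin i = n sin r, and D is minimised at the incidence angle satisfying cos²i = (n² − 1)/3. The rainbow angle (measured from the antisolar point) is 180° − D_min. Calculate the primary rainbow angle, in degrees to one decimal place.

40.9°

cos²i = (1.79828 − 1)/3 = 0.26609; i = arccos(0.51584) = 58.946°.
sin r = sin 58.946°/1.341 = 0.63884; r = 39.705°.
D_min = 2·58.946° − 4·39.705° + 180° = 139.071°.
Rainbow angle = 180° − D_min = 40.929°.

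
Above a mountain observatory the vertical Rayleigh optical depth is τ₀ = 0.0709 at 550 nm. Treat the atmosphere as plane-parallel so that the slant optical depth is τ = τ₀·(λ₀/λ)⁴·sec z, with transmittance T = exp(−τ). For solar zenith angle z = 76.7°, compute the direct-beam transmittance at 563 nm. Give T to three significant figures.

0.755

sec 76.7° = 4.3469.
τ = 0.0709 × (550/563)⁴ × 4.3469 = 0.0709 × 0.9108 × 4.3469 = 0.2807.
T = exp(−0.2807) = 0.7553.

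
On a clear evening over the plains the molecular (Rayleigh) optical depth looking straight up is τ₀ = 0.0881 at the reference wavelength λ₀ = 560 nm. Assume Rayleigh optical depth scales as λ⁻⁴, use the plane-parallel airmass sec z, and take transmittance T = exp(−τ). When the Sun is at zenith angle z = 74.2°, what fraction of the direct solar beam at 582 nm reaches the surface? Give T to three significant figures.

sec 74.2° = 3.6727.
τ = 0.0881 × (560/582)⁴ × 3.6727 = 0.0881 × 0.8572 × 3.6727 = 0.2773.
T = exp(−0.2773) = 0.7578.

0.758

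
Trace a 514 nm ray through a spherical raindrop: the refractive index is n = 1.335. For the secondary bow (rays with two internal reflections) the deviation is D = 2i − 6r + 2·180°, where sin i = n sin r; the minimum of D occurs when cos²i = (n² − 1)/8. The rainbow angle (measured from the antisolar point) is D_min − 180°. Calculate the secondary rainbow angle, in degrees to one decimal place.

51.4°

cos²i = (1.78222 − 1)/8 = 0.09778; i = arccos(0.31269) = 71.778°.
sin r = sin 71.778°/1.335 = 0.71150; r = 45.357°.
D_min = 2·71.778° − 6·45.357° + 360° = 231.414°.
Rainbow angle = D_min − 180° = 51.414°.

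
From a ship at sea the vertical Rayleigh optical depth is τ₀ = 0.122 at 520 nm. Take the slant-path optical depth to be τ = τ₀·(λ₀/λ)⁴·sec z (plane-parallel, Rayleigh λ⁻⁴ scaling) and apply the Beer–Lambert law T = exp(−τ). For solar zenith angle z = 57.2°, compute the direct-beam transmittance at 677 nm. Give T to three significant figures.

sec 57.2° = 1.8460.
τ = 0.122 × (520/677)⁴ × 1.8460 = 0.122 × 0.3481 × 1.8460 = 0.0784.
T = exp(−0.0784) = 0.9246.

0.925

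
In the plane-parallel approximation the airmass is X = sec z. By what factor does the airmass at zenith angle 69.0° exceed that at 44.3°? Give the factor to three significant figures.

X(69.0°)/X(44.3°) = sec 69.0° / sec 44.3° = cos 44.3° / cos 69.0° = 0.7157/0.3584 = 1.9971.

2.00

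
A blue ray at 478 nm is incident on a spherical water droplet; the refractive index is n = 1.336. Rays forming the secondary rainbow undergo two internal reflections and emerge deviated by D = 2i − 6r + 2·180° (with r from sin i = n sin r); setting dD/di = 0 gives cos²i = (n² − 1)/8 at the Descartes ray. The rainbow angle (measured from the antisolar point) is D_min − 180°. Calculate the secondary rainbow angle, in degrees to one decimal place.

51.7°

cos²i = (1.78490 − 1)/8 = 0.09811; i = arccos(0.31323) = 71.746°.
sin r = sin 71.746°/1.336 = 0.71084; r = 45.303°.
D_min = 2·71.746° − 6·45.303° + 360° = 231.674°.
Rainbow angle = D_min − 180° = 51.674°.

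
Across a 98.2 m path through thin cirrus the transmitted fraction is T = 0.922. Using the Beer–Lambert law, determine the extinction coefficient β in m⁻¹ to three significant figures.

Beer–Lambert: T = exp(−βL) ⇒ β = −ln(T)/L = −ln(0.922)/98.2 = 0.0812/98.2 = 0.000827 m⁻¹.

0.000827 m⁻¹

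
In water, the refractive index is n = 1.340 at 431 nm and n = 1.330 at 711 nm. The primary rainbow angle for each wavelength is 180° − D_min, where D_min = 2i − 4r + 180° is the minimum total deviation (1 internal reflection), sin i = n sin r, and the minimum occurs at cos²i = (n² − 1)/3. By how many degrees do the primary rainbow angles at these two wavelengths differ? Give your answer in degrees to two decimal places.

1.45°

At 431 nm (n = 1.340): cos²i = 0.26520 → i = 59.004°, r = 39.770°, D_min = 138.929°, rainbow angle = 41.071°.
At 711 nm (n = 1.330): cos²i = 0.25630 → i = 59.585°, r = 40.422°, D_min = 137.484°, rainbow angle = 42.516°.
Angular width = |41.071° − 42.516°| = 1.445°.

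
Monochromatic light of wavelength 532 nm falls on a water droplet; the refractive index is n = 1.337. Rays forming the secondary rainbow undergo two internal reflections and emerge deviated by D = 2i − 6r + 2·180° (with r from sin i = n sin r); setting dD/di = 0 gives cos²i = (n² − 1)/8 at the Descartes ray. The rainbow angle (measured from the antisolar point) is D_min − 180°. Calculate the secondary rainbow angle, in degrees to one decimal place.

51.9°

cos²i = (1.78757 − 1)/8 = 0.09845; i = arccos(0.31376) = 71.714°.
sin r = sin 71.714°/1.337 = 0.71017; r = 45.249°.
D_min = 2·71.714° − 6·45.249° + 360° = 231.934°.
Rainbow angle = D_min − 180° = 51.934°.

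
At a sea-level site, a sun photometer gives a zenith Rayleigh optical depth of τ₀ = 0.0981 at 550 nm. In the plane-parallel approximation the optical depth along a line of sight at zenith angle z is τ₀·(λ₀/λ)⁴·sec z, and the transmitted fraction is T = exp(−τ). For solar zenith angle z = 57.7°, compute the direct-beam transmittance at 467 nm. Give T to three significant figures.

0.702

sec 57.7° = 1.8714.
τ = 0.0981 × (550/467)⁴ × 1.8714 = 0.0981 × 1.9239 × 1.8714 = 0.3532.
T = exp(−0.3532) = 0.7024.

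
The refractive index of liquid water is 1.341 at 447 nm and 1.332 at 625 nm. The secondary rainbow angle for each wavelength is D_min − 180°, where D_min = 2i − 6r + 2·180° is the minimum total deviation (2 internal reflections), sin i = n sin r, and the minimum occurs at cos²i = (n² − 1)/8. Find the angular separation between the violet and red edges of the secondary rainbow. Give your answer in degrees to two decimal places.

At 447 nm (n = 1.341): cos²i = 0.09979 → i = 71.586°, r = 45.034°, D_min = 232.966°, rainbow angle = 52.966°.
At 625 nm (n = 1.332): cos²i = 0.09678 → i = 71.875°, r = 45.520°, D_min = 230.628°, rainbow angle = 50.628°.
Angular width = |52.966° − 50.628°| = 2.337°.

2.34°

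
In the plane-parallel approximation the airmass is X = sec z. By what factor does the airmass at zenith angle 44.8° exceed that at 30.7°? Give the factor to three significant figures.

1.21

X(44.8°)/X(30.7°) = sec 44.8° / sec 30.7° = cos 30.7° / cos 44.8° = 0.8599/0.7096 = 1.2118.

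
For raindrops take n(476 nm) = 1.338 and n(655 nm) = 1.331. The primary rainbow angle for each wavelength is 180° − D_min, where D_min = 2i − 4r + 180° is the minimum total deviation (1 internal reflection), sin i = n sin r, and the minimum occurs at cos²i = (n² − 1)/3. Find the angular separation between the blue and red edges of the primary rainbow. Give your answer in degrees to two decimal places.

1.01°

At 476 nm (n = 1.338): cos²i = 0.26341 → i = 59.120°, r = 39.899°, D_min = 138.643°, rainbow angle = 41.357°.
At 655 nm (n = 1.331): cos²i = 0.25719 → i = 59.527°, r = 40.356°, D_min = 137.630°, rainbow angle = 42.370°.
Angular width = |41.357° − 42.370°| = 1.013°.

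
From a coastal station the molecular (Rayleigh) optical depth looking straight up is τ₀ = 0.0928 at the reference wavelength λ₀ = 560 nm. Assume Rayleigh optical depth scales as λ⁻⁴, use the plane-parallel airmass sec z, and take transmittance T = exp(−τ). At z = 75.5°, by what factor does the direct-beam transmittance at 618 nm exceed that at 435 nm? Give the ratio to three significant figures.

2.16

Airmass: sec 75.5° = 3.9939.
τ(618 nm) = 0.0928 × (560/618)⁴ × 3.9939 = 0.0928 × 0.6742 × 3.9939 = 0.2499.
τ(435 nm) = 0.0928 × (560/435)⁴ × 3.9939 = 0.0928 × 2.7466 × 3.9939 = 1.0180.
T(618)/T(435) = exp(τ_B − τ_A) = exp(0.7681) = 2.1557.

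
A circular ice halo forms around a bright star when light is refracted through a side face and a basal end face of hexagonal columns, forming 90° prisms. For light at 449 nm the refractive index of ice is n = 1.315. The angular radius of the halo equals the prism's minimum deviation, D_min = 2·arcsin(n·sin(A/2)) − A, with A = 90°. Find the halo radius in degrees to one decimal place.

n·sin(A/2) = 1.315 × sin 45° = 1.315 × 0.7071 = 0.9298.
D_min = 2·arcsin(0.9298) − 90° = 2 × 68.411° − 90° = 46.821°.

46.8°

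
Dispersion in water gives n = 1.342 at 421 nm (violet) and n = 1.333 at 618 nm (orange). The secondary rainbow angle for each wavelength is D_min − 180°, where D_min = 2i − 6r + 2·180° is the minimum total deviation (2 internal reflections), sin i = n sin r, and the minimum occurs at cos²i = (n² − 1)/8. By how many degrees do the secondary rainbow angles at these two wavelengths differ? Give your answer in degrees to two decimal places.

2.33°

At 421 nm (n = 1.342): cos²i = 0.10012 → i = 71.554°, r = 44.981°, D_min = 233.222°, rainbow angle = 53.222°.
At 618 nm (n = 1.333): cos²i = 0.09711 → i = 71.843°, r = 45.466°, D_min = 230.891°, rainbow angle = 50.891°.
Angular width = |53.222° − 50.891°| = 2.331°.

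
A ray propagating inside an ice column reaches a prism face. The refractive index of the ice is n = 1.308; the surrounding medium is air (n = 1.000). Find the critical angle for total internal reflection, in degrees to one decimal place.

sin θ_c = n_air / n = 1.000 / 1.308 = 0.7645.
θ_c = arcsin(0.7645) = 49.86°.

49.9°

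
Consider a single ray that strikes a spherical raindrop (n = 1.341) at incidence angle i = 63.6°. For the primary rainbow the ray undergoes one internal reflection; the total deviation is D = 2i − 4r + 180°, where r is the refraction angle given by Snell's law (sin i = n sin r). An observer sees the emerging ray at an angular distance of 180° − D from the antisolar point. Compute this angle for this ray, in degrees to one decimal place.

sin r = sin 63.6° / 1.341 = 0.8957/1.341 = 0.6679; r = 41.91°.
D = 2·63.6° − 4·41.91° + 180° = 127.20° − 167.63° + 180° = 139.57°.
Angle from antisolar point = 180° − D = 40.43°.

40.4°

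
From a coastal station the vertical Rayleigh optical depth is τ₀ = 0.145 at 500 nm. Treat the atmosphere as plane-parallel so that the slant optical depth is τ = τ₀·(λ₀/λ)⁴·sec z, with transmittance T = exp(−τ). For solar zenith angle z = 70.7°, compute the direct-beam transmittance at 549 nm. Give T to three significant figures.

sec 70.7° = 3.0256.
τ = 0.145 × (500/549)⁴ × 3.0256 = 0.145 × 0.6880 × 3.0256 = 0.3018.
T = exp(−0.3018) = 0.7395.

0.739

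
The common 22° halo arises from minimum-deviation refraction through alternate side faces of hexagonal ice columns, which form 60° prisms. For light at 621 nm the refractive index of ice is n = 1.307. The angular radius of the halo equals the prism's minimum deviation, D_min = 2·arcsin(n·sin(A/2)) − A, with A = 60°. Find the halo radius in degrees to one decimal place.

n·sin(A/2) = 1.307 × sin 30° = 1.307 × 0.5000 = 0.6535.
D_min = 2·arcsin(0.6535) − 60° = 2 × 40.806° − 60° = 21.612°.

21.6°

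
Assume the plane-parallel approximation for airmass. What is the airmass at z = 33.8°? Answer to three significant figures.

X = sec z = 1/cos 33.8° = 1/0.8310 = 1.2034.

1.20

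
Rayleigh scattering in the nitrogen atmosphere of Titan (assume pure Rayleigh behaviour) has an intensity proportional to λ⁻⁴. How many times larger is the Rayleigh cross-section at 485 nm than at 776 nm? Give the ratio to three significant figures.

Rayleigh scattering ∝ λ⁻⁴, so the ratio of coefficients is the inverse fourth power of the wavelength ratio.
σ(485)/σ(776) = (776/485)⁴ = (1.6000)⁴ = 6.554.

6.55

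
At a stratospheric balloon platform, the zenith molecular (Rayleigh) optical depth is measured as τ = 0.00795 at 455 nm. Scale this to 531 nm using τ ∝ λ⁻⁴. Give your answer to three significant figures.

τ(531 nm) = τ(455 nm) × (455/531)⁴ = 0.00795 × (0.8569)⁴ = 0.00795 × 0.5391 = 0.0043.

0.00429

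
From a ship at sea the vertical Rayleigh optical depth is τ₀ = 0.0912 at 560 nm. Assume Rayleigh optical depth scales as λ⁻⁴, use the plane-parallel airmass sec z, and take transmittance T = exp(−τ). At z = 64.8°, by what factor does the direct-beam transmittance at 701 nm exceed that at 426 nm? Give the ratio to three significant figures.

Airmass: sec 64.8° = 2.3486.
τ(701 nm) = 0.0912 × (560/701)⁴ × 2.3486 = 0.0912 × 0.4073 × 2.3486 = 0.0872.
τ(426 nm) = 0.0912 × (560/426)⁴ × 2.3486 = 0.0912 × 2.9862 × 2.3486 = 0.6396.
T(701)/T(426) = exp(τ_B − τ_A) = exp(0.5524) = 1.7374.

1.74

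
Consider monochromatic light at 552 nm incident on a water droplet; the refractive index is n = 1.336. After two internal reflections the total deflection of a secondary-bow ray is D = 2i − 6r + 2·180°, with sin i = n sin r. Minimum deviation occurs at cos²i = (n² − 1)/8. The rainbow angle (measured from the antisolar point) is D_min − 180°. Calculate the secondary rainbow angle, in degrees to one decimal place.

cos²i = (1.78490 − 1)/8 = 0.09811; i = arccos(0.31323) = 71.746°.
sin r = sin 71.746°/1.336 = 0.71084; r = 45.303°.
D_min = 2·71.746° − 6·45.303° + 360° = 231.674°.
Rainbow angle = D_min − 180° = 51.674°.

51.7°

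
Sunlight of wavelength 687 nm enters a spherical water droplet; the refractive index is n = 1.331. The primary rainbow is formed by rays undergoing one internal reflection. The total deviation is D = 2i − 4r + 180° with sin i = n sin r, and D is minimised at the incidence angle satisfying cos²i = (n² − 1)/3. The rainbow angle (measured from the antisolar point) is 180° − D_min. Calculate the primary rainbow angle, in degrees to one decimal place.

cos²i = (1.77156 − 1)/3 = 0.25719; i = arccos(0.50714) = 59.527°.
sin r = sin 59.527°/1.331 = 0.64753; r = 40.356°.
D_min = 2·59.527° − 4·40.356° + 180° = 137.630°.
Rainbow angle = 180° − D_min = 42.370°.

42.4°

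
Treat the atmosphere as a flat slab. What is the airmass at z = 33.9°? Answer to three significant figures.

1.20

X = sec z = 1/cos 33.9° = 1/0.8300 = 1.2048.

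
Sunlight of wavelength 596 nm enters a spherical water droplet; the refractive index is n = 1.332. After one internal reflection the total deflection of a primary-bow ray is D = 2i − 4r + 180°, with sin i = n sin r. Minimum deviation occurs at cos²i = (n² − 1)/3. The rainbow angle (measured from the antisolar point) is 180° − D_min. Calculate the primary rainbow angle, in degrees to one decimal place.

42.2°

cos²i = (1.77422 − 1)/3 = 0.25807; i = arccos(0.50801) = 59.469°.
sin r = sin 59.469°/1.332 = 0.64666; r = 40.290°.
D_min = 2·59.469° − 4·40.290° + 180° = 137.776°.
Rainbow angle = 180° − D_min = 42.224°.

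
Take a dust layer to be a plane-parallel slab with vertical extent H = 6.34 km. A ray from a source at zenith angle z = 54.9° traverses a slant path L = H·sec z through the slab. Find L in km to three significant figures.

11.0 km

sec z = 1/cos 54.9° = 1.7391.
L = 6.34 × 1.7391 = 11.026 km.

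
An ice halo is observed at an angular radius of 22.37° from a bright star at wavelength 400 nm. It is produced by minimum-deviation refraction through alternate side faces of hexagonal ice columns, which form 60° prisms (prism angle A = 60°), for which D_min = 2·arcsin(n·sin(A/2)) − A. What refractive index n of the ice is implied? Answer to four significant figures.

Rearranging: n = sin((D_min + A)/2) / sin(A/2).
(D_min + A)/2 = (22.37° + 60°)/2 = 41.185°.
n = sin 41.185° / sin 30° = 0.6585 / 0.5000 = 1.3170.

1.317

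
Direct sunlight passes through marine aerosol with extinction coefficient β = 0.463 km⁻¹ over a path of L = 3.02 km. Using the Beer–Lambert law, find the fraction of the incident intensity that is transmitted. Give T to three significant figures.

0.247

τ = β·L = 0.463 × 3.02 = 1.3983.
T = exp(−1.3983) = 0.2470.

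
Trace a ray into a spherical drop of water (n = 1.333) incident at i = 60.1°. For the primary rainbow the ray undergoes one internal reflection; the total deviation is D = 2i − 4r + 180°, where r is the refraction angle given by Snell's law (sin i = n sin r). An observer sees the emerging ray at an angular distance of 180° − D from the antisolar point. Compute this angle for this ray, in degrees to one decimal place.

42.1°

sin r = sin 60.1° / 1.333 = 0.8669/1.333 = 0.6503; r = 40.57°.
D = 2·60.1° − 4·40.57° + 180° = 120.20° − 162.27° + 180° = 137.93°.
Angle from antisolar point = 180° − D = 42.07°.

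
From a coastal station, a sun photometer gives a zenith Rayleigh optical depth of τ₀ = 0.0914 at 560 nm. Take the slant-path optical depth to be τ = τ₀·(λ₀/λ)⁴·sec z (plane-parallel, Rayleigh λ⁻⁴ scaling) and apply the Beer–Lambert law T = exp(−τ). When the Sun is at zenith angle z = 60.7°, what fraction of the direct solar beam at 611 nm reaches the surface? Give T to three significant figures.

0.877

sec 60.7° = 2.0434.
τ = 0.0914 × (560/611)⁴ × 2.0434 = 0.0914 × 0.7056 × 2.0434 = 0.1318.
T = exp(−0.1318) = 0.8765.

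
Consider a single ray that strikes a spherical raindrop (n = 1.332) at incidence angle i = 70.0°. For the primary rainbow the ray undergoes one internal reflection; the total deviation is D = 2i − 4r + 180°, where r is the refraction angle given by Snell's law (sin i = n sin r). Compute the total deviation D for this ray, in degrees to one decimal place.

sin r = sin 70.0° / 1.332 = 0.9397/1.332 = 0.7055; r = 44.87°.
D = 2·70.0° − 4·44.87° + 180° = 140.00° − 179.47° + 180° = 140.53°.

140.5°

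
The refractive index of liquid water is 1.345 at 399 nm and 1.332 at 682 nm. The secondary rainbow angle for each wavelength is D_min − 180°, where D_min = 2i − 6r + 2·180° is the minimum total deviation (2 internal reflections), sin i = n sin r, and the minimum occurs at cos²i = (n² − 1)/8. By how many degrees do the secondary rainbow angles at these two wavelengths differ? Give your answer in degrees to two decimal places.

3.36°

At 399 nm (n = 1.345): cos²i = 0.10113 → i = 71.458°, r = 44.821°, D_min = 233.987°, rainbow angle = 53.987°.
At 682 nm (n = 1.332): cos²i = 0.09678 → i = 71.875°, r = 45.520°, D_min = 230.628°, rainbow angle = 50.628°.
Angular width = |53.987° − 50.628°| = 3.359°.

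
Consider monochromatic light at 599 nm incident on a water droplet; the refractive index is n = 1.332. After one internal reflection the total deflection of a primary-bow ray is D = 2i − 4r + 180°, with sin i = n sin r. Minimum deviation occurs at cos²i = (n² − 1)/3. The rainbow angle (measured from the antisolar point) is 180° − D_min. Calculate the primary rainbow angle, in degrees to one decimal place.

cos²i = (1.77422 − 1)/3 = 0.25807; i = arccos(0.50801) = 59.469°.
sin r = sin 59.469°/1.332 = 0.64666; r = 40.290°.
D_min = 2·59.469° − 4·40.290° + 180° = 137.776°.
Rainbow angle = 180° − D_min = 42.224°.

42.2°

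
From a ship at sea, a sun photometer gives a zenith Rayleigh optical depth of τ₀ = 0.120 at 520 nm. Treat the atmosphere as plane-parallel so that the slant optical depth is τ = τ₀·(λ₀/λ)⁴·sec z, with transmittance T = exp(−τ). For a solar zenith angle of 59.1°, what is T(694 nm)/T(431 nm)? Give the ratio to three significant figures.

1.52

Airmass: sec 59.1° = 1.9473.
τ(694 nm) = 0.120 × (520/694)⁴ × 1.9473 = 0.120 × 0.3152 × 1.9473 = 0.0737.
τ(431 nm) = 0.120 × (520/431)⁴ × 1.9473 = 0.120 × 2.1189 × 1.9473 = 0.4951.
T(694)/T(431) = exp(τ_B − τ_A) = exp(0.4215) = 1.5242.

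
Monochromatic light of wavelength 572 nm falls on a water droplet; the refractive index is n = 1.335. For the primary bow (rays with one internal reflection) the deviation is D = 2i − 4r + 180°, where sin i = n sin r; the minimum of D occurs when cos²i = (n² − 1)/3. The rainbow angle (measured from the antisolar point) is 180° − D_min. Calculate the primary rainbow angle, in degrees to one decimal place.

41.8°

cos²i = (1.78222 − 1)/3 = 0.26074; i = arccos(0.51063) = 59.294°.
sin r = sin 59.294°/1.335 = 0.64405; r = 40.094°.
D_min = 2·59.294° − 4·40.094° + 180° = 138.212°.
Rainbow angle = 180° − D_min = 41.788°.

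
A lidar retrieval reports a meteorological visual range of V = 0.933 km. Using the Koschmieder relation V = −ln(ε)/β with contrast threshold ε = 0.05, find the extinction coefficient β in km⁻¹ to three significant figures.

β = −ln(0.05) / V = 2.996 / 0.933 = 3.2109 km⁻¹.

3.21 km⁻¹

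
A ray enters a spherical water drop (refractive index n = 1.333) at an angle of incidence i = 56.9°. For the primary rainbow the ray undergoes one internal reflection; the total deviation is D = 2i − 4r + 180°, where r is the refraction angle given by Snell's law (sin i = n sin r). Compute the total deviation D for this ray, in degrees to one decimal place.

sin r = sin 56.9° / 1.333 = 0.8377/1.333 = 0.6284; r = 38.94°.
D = 2·56.9° − 4·38.94° + 180° = 113.80° − 155.74° + 180° = 138.06°.

138.1°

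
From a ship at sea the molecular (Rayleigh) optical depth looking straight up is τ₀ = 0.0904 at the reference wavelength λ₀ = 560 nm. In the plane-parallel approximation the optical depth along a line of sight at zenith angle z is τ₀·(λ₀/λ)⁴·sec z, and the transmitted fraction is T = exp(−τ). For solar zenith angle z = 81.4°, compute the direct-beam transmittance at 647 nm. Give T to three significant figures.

0.712

sec 81.4° = 6.6874.
τ = 0.0904 × (560/647)⁴ × 6.6874 = 0.0904 × 0.5612 × 6.6874 = 0.3393.
T = exp(−0.3393) = 0.7123.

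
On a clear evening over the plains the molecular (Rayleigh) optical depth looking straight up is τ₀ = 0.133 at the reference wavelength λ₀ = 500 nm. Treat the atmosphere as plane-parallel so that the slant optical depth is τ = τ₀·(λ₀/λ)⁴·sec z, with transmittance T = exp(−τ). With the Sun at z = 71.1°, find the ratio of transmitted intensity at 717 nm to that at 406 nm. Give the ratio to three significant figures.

2.33

Airmass: sec 71.1° = 3.0872.
τ(717 nm) = 0.133 × (500/717)⁴ × 3.0872 = 0.133 × 0.2365 × 3.0872 = 0.0971.
τ(406 nm) = 0.133 × (500/406)⁴ × 3.0872 = 0.133 × 2.3003 × 3.0872 = 0.9445.
T(717)/T(406) = exp(τ_B − τ_A) = exp(0.8474) = 2.3335.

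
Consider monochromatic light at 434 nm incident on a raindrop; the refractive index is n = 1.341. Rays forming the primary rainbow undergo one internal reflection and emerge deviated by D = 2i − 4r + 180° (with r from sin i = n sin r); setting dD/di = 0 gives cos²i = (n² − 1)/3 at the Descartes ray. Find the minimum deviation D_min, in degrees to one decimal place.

139.1°

cos²i = (1.79828 − 1)/3 = 0.26609; i = arccos(0.51584) = 58.946°.
sin r = sin 58.946°/1.341 = 0.63884; r = 39.705°.
D_min = 2·58.946° − 4·39.705° + 180° = 139.071°.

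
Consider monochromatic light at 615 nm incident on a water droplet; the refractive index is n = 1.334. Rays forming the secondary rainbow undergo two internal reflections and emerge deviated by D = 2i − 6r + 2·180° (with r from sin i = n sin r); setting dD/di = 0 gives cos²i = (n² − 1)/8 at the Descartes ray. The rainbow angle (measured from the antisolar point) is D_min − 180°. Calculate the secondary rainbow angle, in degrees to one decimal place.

cos²i = (1.77956 − 1)/8 = 0.09744; i = arccos(0.31216) = 71.810°.
sin r = sin 71.810°/1.334 = 0.71217; r = 45.411°.
D_min = 2·71.810° − 6·45.411° + 360° = 231.153°.
Rainbow angle = D_min − 180° = 51.153°.

51.2°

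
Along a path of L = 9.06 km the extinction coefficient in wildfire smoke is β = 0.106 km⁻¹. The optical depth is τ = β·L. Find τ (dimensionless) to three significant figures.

τ = β·L = 0.106 × 9.06 = 0.9604.

0.960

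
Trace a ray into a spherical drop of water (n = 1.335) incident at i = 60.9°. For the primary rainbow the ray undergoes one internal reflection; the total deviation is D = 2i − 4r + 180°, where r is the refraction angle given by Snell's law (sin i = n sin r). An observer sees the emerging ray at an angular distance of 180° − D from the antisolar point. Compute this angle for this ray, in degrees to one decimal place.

41.7°

sin r = sin 60.9° / 1.335 = 0.8738/1.335 = 0.6545; r = 40.88°.
D = 2·60.9° − 4·40.88° + 180° = 121.80° − 163.53° + 180° = 138.27°.
Angle from antisolar point = 180° − D = 41.73°.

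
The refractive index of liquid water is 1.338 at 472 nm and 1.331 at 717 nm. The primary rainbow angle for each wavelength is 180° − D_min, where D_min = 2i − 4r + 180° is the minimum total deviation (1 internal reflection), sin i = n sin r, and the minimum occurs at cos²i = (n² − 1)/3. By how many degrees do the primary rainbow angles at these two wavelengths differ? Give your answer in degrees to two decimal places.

1.01°

At 472 nm (n = 1.338): cos²i = 0.26341 → i = 59.120°, r = 39.899°, D_min = 138.643°, rainbow angle = 41.357°.
At 717 nm (n = 1.331): cos²i = 0.25719 → i = 59.527°, r = 40.356°, D_min = 137.630°, rainbow angle = 42.370°.
Angular width = |41.357° − 42.370°| = 1.013°.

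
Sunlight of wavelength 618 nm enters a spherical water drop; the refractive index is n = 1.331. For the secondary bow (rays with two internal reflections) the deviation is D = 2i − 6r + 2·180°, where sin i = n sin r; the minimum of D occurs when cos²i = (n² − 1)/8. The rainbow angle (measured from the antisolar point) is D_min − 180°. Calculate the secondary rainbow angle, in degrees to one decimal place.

50.4°

cos²i = (1.77156 − 1)/8 = 0.09645; i = arccos(0.31056) = 71.907°.
sin r = sin 71.907°/1.331 = 0.71417; r = 45.575°.
D_min = 2·71.907° − 6·45.575° + 360° = 230.365°.
Rainbow angle = D_min − 180° = 50.365°.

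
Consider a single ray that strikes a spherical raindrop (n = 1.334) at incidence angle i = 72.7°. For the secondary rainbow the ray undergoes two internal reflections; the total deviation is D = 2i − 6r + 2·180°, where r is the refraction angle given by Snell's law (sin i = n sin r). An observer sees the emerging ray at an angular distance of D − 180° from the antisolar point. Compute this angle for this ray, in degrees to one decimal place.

51.2°

sin r = sin 72.7° / 1.334 = 0.9548/1.334 = 0.7157; r = 45.70°.
D = 2·72.7° − 6·45.70° + 2·180° = 145.40° − 274.21° + 360° = 231.19°.
Angle from antisolar point = D − 180° = 51.19°.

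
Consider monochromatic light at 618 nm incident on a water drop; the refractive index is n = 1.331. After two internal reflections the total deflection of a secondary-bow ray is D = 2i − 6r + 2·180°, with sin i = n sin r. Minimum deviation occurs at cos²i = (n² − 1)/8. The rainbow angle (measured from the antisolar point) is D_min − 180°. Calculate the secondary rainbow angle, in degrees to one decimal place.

50.4°

cos²i = (1.77156 − 1)/8 = 0.09645; i = arccos(0.31056) = 71.907°.
sin r = sin 71.907°/1.331 = 0.71417; r = 45.575°.
D_min = 2·71.907° − 6·45.575° + 360° = 230.365°.
Rainbow angle = D_min − 180° = 50.365°.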